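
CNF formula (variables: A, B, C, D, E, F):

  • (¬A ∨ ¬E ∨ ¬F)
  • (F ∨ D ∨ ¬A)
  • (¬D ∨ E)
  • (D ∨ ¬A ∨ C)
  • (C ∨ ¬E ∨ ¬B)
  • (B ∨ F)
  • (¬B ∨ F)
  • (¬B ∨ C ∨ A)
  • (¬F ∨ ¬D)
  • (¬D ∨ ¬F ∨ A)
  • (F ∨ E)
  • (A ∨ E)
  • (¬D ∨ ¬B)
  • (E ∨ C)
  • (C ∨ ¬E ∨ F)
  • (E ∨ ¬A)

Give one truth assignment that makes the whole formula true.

A=0  B=0  C=0  D=0  E=1  F=1

Check each clause:
  1. (¬F ∨ ¬A ∨ ¬E) — ¬A is true.
  2. (¬A ∨ D ∨ F) — ¬A is true.
  3. (¬D ∨ E) — ¬D is true.
  4. (D ∨ ¬A ∨ C) — ¬A is true.
  5. (¬E ∨ C ∨ ¬B) — ¬B is true.
  6. (B ∨ F) — F is true.
  7. (¬B ∨ F) — ¬B is true.
  8. (A ∨ ¬B ∨ C) — ¬B is true.
  9. (¬F ∨ ¬D) — ¬D is true.
  10. (A ∨ ¬D ∨ ¬F) — ¬D is true.
  11. (E ∨ F) — E is true.
  12. (E ∨ A) — E is true.
  13. (¬D ∨ ¬B) — ¬D is true.
  14. (C ∨ E) — E is true.
  15. (F ∨ C ∨ ¬E) — F is true.
  16. (E ∨ ¬A) — E is true.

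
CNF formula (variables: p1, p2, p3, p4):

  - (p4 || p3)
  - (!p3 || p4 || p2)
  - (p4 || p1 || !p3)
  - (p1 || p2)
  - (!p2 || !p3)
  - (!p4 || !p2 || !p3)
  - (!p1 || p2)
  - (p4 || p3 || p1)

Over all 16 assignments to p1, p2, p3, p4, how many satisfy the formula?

2

Satisfying assignments:
  p1=0 p2=1 p3=0 p4=1
  p1=1 p2=1 p3=0 p4=1
Count: 2.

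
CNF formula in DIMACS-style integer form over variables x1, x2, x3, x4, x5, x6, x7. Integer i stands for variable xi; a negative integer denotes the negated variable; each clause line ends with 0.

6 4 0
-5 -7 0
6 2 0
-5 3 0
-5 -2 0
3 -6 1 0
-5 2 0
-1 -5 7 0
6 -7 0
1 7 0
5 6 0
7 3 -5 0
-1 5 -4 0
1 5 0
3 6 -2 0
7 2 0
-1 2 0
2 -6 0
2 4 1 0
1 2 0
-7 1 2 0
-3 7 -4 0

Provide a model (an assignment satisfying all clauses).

x1=True, x2=True, x3=False, x4=False, x5=False, x6=True, x7=False

Check each clause:
  1. (x4 || x6) — x6 is true.
  2. (!x5 || !x7) — !x7 is true.
  3. (x2 || x6) — x2 is true.
  4. (!x5 || x3) — !x5 is true.
  5. (!x2 || !x5) — !x5 is true.
  6. (x1 || x3 || !x6) — x1 is true.
  7. (x2 || !x5) — x2 is true.
  8. (x7 || !x1 || !x5) — !x5 is true.
  9. (!x7 || x6) — !x7 is true.
  10. (x1 || x7) — x1 is true.
  11. (x6 || x5) — x6 is true.
  12. (!x5 || x3 || x7) — !x5 is true.
  13. (!x4 || !x1 || x5) — !x4 is true.
  14. (x5 || x1) — x1 is true.
  15. (!x2 || x6 || x3) — x6 is true.
  16. (x7 || x2) — x2 is true.
  17. (x2 || !x1) — x2 is true.
  18. (x2 || !x6) — x2 is true.
  19. (x4 || x1 || x2) — x1 is true.
  20. (x1 || x2) — x1 is true.
  21. (!x7 || x2 || x1) — !x7 is true.
  22. (x7 || !x4 || !x3) — !x4 is true.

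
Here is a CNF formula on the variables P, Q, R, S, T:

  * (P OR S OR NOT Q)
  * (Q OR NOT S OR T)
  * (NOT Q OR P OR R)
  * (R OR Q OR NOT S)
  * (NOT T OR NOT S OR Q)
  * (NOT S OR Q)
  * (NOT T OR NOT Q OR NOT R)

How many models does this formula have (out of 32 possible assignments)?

Case analysis on Q and S:
  Q=T, S=T: remaining (P,R,T) ∈ {(F,T,F); (T,F,F); (T,F,T); (T,T,F)} — 4.
  Q=T, S=F: remaining (P,R,T) ∈ {(T,F,F); (T,F,T); (T,T,F)} — 3.
  Q=F, S=T: a clause becomes empty — 0.
  Q=F, S=F: P, R, T free → 2^3 = 8.
Total: 4 + 3 + 0 + 8 = 15.

15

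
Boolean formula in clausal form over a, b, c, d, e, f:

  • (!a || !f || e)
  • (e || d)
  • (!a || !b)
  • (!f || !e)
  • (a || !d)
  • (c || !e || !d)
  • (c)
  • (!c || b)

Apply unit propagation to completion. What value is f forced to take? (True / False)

False

(c) is a unit clause: c = True.
(!c || b): since c = True, the clause reduces to (b). b = True.
(!b || !a): since b = True, the clause reduces to (!a). a = False.
From (!d || a) and a = False: d = False.
(e || d) with d = False leaves only e, so e = True.
In (!e || !f), !e is now false; !f must hold, so f = False.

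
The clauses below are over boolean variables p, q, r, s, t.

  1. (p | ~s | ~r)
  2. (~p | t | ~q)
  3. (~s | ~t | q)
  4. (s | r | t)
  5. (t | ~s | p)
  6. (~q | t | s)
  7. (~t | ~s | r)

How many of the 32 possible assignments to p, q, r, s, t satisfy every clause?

Case analysis on s and t:
  s=1, t=1: remaining (p,q,r) ∈ {(1,1,1)} — 1.
  s=1, t=0: remaining (p,q,r) ∈ {(1,0,0); (1,0,1)} — 2.
  s=0, t=1: p, q, r free → 2^3 = 8.
  s=0, t=0: remaining (p,q,r) ∈ {(0,0,1); (1,0,1)} — 2.
Total: 1 + 2 + 8 + 2 = 13.

13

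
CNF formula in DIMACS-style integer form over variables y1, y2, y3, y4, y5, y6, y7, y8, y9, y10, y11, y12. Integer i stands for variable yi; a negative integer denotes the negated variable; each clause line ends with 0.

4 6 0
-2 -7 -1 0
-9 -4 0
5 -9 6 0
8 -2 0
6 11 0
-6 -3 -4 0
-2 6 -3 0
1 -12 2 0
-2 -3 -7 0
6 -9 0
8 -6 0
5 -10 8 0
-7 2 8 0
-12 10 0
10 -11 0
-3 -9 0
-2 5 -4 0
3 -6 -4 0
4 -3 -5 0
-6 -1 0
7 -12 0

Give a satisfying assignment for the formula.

y1 = False, y2 = True, y3 = False, y4 = False, y5 = False, y6 = True, y7 = False, y8 = True, y9 = False, y10 = False, y11 = False, y12 = False

Pure literal: y8 appears only positively; assign y8 = True.
Pure literal: y9 appears only negated; assign y9 = False.
Try y1 = False.
Try y2 = True.
Try y3 = False.
The remaining clauses are satisfied by y4 = False, y5 = False, y6 = True, y7 = False, y10 = False, y11 = False, y12 = False.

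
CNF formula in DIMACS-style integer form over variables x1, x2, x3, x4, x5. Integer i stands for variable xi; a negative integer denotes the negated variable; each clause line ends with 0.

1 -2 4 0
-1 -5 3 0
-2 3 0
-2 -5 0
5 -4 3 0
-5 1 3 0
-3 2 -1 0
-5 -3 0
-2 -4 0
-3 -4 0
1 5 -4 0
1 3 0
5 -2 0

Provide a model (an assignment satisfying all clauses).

x1=F, x2=F, x3=T, x4=F, x5=F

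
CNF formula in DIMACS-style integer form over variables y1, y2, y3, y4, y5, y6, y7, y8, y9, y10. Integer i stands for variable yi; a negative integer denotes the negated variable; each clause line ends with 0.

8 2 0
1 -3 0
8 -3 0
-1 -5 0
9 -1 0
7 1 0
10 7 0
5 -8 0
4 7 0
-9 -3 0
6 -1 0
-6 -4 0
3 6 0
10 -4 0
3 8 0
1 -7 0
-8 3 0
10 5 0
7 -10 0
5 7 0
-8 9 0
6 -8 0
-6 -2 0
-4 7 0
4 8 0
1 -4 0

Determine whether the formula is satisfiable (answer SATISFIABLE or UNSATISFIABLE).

y8 = True:
  propagation gives y5=True, y1=False, y3=False; an empty clause results — contradiction.
y8 = False:
  propagation gives y2=True, y3=False; an empty clause results — contradiction.
Every branch closes, so no satisfying assignment exists.

UNSATISFIABLE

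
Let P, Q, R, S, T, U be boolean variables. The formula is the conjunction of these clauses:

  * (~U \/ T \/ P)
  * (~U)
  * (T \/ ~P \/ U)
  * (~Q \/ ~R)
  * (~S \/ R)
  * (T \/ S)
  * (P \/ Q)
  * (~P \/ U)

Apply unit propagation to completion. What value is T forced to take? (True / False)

True

(~U) stands alone — U = False.
(~P \/ U) with U = False leaves only ~P, so P = False.
In (P \/ Q), P is now false; Q must hold, so Q = True.
(~R \/ ~Q): since Q = True, the clause reduces to (~R). R = False.
In (R \/ ~S), R is now false; ~S must hold, so S = False.
In (T \/ S), S is now false; T must hold, so T = True.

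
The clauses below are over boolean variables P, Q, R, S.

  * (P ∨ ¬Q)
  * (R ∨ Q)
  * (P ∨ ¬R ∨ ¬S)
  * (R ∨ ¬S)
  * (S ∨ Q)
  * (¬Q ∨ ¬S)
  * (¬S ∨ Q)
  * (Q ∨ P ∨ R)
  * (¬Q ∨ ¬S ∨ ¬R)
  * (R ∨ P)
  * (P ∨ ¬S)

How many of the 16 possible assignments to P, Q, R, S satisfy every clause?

Satisfying assignments:
  P=1 Q=1 R=0 S=0
  P=1 Q=1 R=1 S=0
That's 2 in total.

2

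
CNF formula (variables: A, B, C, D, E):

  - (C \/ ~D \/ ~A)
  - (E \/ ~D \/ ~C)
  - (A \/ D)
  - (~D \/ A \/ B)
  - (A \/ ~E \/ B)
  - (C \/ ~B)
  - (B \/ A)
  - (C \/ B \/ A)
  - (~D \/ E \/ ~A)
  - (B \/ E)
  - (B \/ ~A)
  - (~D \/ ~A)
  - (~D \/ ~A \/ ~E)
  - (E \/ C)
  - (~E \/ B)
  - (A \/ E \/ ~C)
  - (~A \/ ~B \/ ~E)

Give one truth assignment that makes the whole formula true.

Try A = False.
  then D is forced to True.
  then B is forced to True.
  then C is forced to True.
  then E is forced to True.
Every clause has at least one true literal under this assignment.

A=False, B=True, C=True, D=True, E=True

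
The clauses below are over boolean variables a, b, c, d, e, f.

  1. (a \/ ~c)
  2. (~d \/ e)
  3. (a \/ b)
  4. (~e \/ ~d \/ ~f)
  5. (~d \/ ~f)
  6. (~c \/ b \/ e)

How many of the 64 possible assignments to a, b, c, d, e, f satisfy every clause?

23

Split on d, then e.
  d=1, e=1: 5 of the 16 assignments to (a,b,c,f) work.
  d=1, e=0: a clause becomes empty — 0.
  d=0, e=1: f free; 5 ways for (a,b,c) × 2^1 = 10.
  d=0, e=0: f free; 4 ways for (a,b,c) × 2^1 = 8.
Total: 5 + 0 + 10 + 8 = 23.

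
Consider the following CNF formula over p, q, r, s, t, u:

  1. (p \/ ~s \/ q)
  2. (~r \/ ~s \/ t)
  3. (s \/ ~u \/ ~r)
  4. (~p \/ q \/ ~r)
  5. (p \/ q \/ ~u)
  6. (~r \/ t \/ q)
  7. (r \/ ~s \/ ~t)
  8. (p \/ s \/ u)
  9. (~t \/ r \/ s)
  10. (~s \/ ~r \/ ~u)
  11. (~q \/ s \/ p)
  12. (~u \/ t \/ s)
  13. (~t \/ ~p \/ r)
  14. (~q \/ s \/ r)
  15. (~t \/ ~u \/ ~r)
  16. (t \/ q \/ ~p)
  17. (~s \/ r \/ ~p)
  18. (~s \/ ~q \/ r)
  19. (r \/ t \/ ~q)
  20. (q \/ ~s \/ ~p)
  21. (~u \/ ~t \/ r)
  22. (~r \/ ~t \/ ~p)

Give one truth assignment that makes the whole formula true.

p=0, q=1, r=1, s=1, t=1, u=0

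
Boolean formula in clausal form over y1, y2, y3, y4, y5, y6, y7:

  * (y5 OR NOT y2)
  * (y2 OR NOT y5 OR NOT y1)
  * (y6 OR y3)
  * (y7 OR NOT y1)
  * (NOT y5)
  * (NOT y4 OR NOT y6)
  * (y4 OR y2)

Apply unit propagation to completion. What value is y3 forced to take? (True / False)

True

(NOT y5) stands alone — y5 = False.
In (NOT y2 OR y5), y5 is now false; NOT y2 must hold, so y2 = False.
From (y2 OR y4) and y2 = False: y4 = True.
(NOT y4 OR NOT y6): since y4 = True, the clause reduces to (NOT y6). y6 = False.
From (y3 OR y6) and y6 = False: y3 = True.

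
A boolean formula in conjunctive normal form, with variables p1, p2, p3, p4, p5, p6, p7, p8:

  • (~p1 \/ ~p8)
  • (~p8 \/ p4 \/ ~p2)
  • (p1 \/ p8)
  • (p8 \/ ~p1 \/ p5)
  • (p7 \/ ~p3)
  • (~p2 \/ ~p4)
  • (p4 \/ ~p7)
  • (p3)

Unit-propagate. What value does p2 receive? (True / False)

False

(p3) is a unit clause: p3 = True.
In (p7 \/ ~p3), ~p3 is now false; p7 must hold, so p7 = True.
From (~p7 \/ p4) and p7 = True: p4 = True.
In (~p4 \/ ~p2), ~p4 is now false; ~p2 must hold, so p2 = False.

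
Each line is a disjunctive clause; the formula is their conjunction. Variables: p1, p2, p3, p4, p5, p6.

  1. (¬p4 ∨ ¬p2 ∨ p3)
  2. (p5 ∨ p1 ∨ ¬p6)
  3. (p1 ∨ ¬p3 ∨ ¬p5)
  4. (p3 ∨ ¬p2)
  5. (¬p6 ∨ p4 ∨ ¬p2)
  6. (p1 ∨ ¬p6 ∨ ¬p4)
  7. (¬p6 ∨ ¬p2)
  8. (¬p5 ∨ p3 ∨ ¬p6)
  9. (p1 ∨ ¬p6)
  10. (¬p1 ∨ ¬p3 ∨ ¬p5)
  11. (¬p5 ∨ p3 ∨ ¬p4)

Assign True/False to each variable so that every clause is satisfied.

p1=False, p2=False, p3=False, p4=False, p5=True, p6=False

Pure literal: p2 appears only negated; assign p2 = False.
p6 occurs only negated in the remaining clauses — set p6 = False.
Branch on p1: take p1 = False.
The remaining clauses are satisfied by p3 = False, p4 = False, p5 = True.
Every clause has at least one true literal under this assignment.
Check each clause:
  1. (¬p4 ∨ ¬p2 ∨ p3) — ¬p4 is true.
  2. (p5 ∨ ¬p6 ∨ p1) — ¬p6 is true.
  3. (¬p5 ∨ ¬p3 ∨ p1) — ¬p3 is true.
  4. (¬p2 ∨ p3) — ¬p2 is true.
  5. (¬p6 ∨ ¬p2 ∨ p4) — ¬p6 is true.
  6. (¬p4 ∨ p1 ∨ ¬p6) — ¬p6 is true.
  7. (¬p2 ∨ ¬p6) — ¬p6 is true.
  8. (p3 ∨ ¬p6 ∨ ¬p5) — ¬p6 is true.
  9. (¬p6 ∨ p1) — ¬p6 is true.
  10. (¬p5 ∨ ¬p1 ∨ ¬p3) — ¬p3 is true.
  11. (¬p5 ∨ ¬p4 ∨ p3) — ¬p4 is true.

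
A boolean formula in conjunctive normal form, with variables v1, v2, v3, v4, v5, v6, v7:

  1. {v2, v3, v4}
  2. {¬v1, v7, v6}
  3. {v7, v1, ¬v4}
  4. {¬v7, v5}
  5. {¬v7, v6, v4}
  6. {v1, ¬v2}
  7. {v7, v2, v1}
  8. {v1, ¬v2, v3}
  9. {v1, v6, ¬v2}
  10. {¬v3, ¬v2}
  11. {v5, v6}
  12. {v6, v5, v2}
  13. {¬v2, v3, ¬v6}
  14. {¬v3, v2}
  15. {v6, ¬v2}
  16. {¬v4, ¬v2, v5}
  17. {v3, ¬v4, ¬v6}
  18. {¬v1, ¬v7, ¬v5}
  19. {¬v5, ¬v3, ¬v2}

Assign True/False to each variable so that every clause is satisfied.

Set v1 = False and propagate.
  then v2 is forced to False.
  then v7 is forced to True.
  then v5 is forced to True.
  then v3 is forced to False.
  then v4 is forced to True.
  then v6 is forced to False.

v1 = F, v2 = F, v3 = F, v4 = T, v5 = T, v6 = F, v7 = T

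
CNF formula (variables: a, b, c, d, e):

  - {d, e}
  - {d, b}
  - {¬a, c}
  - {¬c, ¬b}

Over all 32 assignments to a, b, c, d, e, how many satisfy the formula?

9

Case analysis on b and c:
  b=1, c=1: a clause becomes empty — 0.
  b=1, c=0: remaining (a,d,e) ∈ {(0,0,1); (0,1,0); (0,1,1)} — 3.
  b=0, c=1: remaining (a,d,e) ∈ {(0,1,0); (0,1,1); (1,1,0); (1,1,1)} — 4.
  b=0, c=0: remaining (a,d,e) ∈ {(0,1,0); (0,1,1)} — 2.
Total: 0 + 3 + 4 + 2 = 9.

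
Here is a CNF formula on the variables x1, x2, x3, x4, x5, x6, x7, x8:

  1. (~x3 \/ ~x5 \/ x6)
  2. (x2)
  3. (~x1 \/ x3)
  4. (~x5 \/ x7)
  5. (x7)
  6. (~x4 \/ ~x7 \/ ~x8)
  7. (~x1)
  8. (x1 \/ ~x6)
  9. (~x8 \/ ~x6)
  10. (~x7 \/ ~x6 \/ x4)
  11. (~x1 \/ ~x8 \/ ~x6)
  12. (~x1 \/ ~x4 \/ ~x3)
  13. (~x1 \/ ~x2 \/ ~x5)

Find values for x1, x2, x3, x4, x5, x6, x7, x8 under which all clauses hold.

The clause (x2) is unit: x2 must be True.
Unit propagation: (x7) forces x7 = True.
The clause (~x1) is unit: x1 must be False.
Unit propagation: (~x6) forces x6 = False.
Pure literal: x5 appears only negated; assign x5 = False.
x8 occurs only negated in the remaining clauses — set x8 = False.
x3, x4 are now unconstrained; take x3 = True, x4 = True.

x1 = F, x2 = T, x3 = T, x4 = T, x5 = F, x6 = F, x7 = T, x8 = F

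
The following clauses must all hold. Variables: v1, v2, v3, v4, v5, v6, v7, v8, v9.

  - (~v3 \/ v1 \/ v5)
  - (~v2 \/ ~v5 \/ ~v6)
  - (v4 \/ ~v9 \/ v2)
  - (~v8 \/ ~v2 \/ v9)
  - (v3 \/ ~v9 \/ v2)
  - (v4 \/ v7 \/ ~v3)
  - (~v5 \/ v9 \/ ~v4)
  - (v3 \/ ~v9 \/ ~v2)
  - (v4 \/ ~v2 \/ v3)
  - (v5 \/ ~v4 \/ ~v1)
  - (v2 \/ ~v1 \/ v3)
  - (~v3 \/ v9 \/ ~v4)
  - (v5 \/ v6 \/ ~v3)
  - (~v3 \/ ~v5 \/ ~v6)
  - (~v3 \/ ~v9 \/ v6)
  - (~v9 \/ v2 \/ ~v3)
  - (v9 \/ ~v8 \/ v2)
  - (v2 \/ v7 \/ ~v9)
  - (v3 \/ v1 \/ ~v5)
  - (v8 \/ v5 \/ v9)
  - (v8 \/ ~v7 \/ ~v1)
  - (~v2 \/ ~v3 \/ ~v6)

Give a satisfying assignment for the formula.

Try v1 = False.
Try v2 = False.
Try v3 = True.
  then v5 is forced to True.
  then v6 is forced to False.
  then v9 is forced to False.
  then v4 is forced to False.
  then v7 is forced to True.
  then v8 is forced to False.

v1 = False, v2 = False, v3 = True, v4 = False, v5 = True, v6 = False, v7 = True, v8 = False, v9 = False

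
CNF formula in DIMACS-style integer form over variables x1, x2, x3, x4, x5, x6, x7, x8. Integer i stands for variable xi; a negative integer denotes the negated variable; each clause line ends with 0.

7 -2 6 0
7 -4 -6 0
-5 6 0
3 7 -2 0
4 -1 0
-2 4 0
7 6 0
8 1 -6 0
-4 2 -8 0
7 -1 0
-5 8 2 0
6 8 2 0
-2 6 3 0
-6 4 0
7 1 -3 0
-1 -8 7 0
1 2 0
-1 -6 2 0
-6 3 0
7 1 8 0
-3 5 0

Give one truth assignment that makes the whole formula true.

x1=F  x2=T  x3=T  x4=T  x5=T  x6=T  x7=T  x8=T

Check each clause:
  1. {x7, x6, ¬x2} — x6 is true.
  2. {¬x4, x7, ¬x6} — x7 is true.
  3. {x6, ¬x5} — x6 is true.
  4. {x7, ¬x2, x3} — x3 is true.
  5. {x4, ¬x1} — x4 is true.
  6. {¬x2, x4} — x4 is true.
  7. {x6, x7} — x6 is true.
  8. {¬x6, x8, x1} — x8 is true.
  9. {x2, ¬x4, ¬x8} — x2 is true.
  10. {x7, ¬x1} — ¬x1 is true.
  11. {x2, x8, ¬x5} — x8 is true.
  12. {x2, x8, x6} — x8 is true.
  13. {x3, ¬x2, x6} — x3 is true.
  14. {x4, ¬x6} — x4 is true.
  15. {¬x3, x7, x1} — x7 is true.
  16. {¬x1, x7, ¬x8} — ¬x1 is true.
  17. {x2, x1} — x2 is true.
  18. {¬x6, ¬x1, x2} — x2 is true.
  19. {¬x6, x3} — x3 is true.
  20. {x1, x7, x8} — x8 is true.
  21. {x5, ¬x3} — x5 is true.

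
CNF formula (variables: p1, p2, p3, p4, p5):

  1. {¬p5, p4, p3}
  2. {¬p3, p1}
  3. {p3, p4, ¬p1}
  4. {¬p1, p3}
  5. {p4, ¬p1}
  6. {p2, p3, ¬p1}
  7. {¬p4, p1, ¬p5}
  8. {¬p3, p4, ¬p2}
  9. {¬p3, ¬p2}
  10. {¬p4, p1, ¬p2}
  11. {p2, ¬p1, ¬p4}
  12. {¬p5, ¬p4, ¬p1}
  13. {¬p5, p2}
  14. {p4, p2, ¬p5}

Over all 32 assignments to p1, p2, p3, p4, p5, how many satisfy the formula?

The models are:
  p1=F p2=F p3=F p4=F p5=F
  p1=F p2=F p3=F p4=T p5=F
  p1=F p2=T p3=F p4=F p5=F
Count: 3.

3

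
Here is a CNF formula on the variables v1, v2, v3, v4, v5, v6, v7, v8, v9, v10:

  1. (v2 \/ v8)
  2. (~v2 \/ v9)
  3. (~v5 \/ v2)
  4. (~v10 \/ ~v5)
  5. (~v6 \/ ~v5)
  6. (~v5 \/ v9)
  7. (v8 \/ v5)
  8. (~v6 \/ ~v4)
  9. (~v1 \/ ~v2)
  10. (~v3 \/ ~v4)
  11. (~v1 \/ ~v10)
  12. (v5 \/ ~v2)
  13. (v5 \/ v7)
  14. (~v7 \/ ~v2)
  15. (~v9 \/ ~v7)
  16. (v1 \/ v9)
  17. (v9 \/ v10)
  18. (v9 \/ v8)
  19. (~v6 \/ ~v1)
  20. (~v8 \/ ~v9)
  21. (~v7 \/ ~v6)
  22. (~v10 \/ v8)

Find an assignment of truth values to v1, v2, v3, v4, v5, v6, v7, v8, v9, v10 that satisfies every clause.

v1=False, v2=True, v3=True, v4=False, v5=True, v6=False, v7=False, v8=False, v9=True, v10=False

Check each clause:
  1. (v2 \/ v8) — v2 is true.
  2. (v9 \/ ~v2) — v9 is true.
  3. (~v5 \/ v2) — v2 is true.
  4. (~v10 \/ ~v5) — ~v10 is true.
  5. (~v5 \/ ~v6) — ~v6 is true.
  6. (v9 \/ ~v5) — v9 is true.
  7. (v8 \/ v5) — v5 is true.
  8. (~v6 \/ ~v4) — ~v6 is true.
  9. (~v2 \/ ~v1) — ~v1 is true.
  10. (~v4 \/ ~v3) — ~v4 is true.
  11. (~v1 \/ ~v10) — ~v1 is true.
  12. (v5 \/ ~v2) — v5 is true.
  13. (v5 \/ v7) — v5 is true.
  14. (~v7 \/ ~v2) — ~v7 is true.
  15. (~v9 \/ ~v7) — ~v7 is true.
  16. (v9 \/ v1) — v9 is true.
  17. (v10 \/ v9) — v9 is true.
  18. (v8 \/ v9) — v9 is true.
  19. (~v1 \/ ~v6) — ~v6 is true.
  20. (~v9 \/ ~v8) — ~v8 is true.
  21. (~v6 \/ ~v7) — ~v7 is true.
  22. (v8 \/ ~v10) — ~v10 is true.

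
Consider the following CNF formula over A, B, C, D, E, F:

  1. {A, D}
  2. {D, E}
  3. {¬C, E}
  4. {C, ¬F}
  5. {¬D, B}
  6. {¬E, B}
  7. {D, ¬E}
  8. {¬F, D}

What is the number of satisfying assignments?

8

Case analysis on D and E:
  D=1, E=1: A free; 3 ways for (B,C,F) × 2^1 = 6.
  D=1, E=0: remaining (A,B,C,F) ∈ {(0,1,0,0); (1,1,0,0)} — 2.
  D=0, E=1: a clause becomes empty — 0.
  D=0, E=0: a clause becomes empty — 0.
Total: 6 + 2 + 0 + 0 = 8.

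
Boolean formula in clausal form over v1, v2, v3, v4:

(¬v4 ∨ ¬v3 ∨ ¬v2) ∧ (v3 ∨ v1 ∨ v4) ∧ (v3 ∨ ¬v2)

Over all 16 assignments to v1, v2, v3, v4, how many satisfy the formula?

Case analysis on v3 and v2:
  v3=T, v2=T: remaining (v1,v4) ∈ {(F,F); (T,F)} — 2.
  v3=T, v2=F: remaining (v1,v4) ∈ {(F,F); (F,T); (T,F); (T,T)} — 4.
  v3=F, v2=T: a clause becomes empty — 0.
  v3=F, v2=F: remaining (v1,v4) ∈ {(F,T); (T,F); (T,T)} — 3.
Total: 2 + 4 + 0 + 3 = 9.

9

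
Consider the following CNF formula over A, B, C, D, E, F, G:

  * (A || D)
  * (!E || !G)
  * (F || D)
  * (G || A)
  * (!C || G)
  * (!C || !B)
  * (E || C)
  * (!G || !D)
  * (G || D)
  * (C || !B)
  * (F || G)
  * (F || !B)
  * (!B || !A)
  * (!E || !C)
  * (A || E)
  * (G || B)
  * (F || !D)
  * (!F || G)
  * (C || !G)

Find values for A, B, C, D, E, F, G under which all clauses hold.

Branch on A: take A = True.
  then B is forced to False.
  then G is forced to True.
  then E is forced to False.
  then C is forced to True.
  then D is forced to False.
  then F is forced to True.

A = 1, B = 0, C = 1, D = 0, E = 0, F = 1, G = 1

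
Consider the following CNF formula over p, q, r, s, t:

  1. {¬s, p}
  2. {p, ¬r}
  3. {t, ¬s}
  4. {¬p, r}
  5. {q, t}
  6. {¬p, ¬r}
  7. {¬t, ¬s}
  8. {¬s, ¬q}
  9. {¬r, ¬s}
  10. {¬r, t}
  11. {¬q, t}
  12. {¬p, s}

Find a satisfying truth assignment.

Set p = False and propagate.
  then s is forced to False.
  then r is forced to False.
The remaining clauses are satisfied by q = False, t = True.
Every clause has at least one true literal under this assignment.

p=F, q=F, r=F, s=F, t=T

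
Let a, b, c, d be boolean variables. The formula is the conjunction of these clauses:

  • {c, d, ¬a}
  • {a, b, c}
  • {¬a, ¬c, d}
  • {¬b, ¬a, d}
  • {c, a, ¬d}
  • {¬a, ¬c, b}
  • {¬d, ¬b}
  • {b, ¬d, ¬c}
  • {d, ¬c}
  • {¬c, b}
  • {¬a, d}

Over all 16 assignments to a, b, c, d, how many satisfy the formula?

2

Satisfying assignments:
  a=F b=T c=F d=F
  a=T b=F c=F d=T
Count: 2.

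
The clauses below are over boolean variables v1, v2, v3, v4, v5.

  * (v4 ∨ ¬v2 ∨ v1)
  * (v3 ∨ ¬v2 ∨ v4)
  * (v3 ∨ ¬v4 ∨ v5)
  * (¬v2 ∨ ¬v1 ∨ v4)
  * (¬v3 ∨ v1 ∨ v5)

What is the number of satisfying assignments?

17

Case analysis on v4 and v1:
  v4=1, v1=1: v2 free; 3 ways for (v3,v5) × 2^1 = 6.
  v4=1, v1=0: remaining (v2,v3,v5) ∈ {(0,0,1); (0,1,1); (1,0,1); (1,1,1)} — 4.
  v4=0, v1=1: remaining (v2,v3,v5) ∈ {(0,0,0); (0,0,1); (0,1,0); (0,1,1)} — 4.
  v4=0, v1=0: remaining (v2,v3,v5) ∈ {(0,0,0); (0,0,1); (0,1,1)} — 3.
Total: 6 + 4 + 4 + 3 = 17.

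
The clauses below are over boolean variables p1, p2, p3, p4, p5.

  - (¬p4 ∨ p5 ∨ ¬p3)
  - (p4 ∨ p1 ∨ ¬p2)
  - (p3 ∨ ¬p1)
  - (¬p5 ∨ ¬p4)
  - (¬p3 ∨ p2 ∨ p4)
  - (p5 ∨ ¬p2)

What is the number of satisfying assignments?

The models are:
  p1=F p2=F p3=F p4=F p5=F
  p1=F p2=F p3=F p4=F p5=T
  p1=F p2=F p3=F p4=T p5=F
  p1=T p2=T p3=T p4=F p5=T
Count: 4.

4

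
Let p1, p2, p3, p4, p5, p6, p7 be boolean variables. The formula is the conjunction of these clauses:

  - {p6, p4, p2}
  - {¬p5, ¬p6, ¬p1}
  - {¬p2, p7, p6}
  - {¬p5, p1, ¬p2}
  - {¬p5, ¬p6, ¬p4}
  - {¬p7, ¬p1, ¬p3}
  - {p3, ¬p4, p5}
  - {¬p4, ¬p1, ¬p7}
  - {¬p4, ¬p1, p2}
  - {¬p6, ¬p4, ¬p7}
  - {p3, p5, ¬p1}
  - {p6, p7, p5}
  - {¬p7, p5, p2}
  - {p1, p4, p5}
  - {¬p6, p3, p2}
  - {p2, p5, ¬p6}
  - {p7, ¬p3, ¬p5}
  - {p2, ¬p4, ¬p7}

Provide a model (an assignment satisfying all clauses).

p1=F, p2=F, p3=F, p4=T, p5=T, p6=F, p7=F

Set p1 = False and propagate.
The remaining clauses are satisfied by p2 = False, p3 = False, p4 = True, p5 = True, p6 = False, p7 = False.
Every clause has at least one true literal under this assignment.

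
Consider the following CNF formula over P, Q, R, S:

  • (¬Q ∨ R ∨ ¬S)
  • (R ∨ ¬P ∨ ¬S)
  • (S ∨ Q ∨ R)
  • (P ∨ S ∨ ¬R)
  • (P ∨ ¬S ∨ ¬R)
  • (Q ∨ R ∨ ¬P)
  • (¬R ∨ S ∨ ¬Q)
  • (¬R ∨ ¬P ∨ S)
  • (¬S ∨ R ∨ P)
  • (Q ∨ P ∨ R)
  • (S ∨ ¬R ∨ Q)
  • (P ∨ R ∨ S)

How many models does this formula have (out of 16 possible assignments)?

3

The models are:
  P=1 Q=0 R=1 S=1
  P=1 Q=1 R=0 S=0
  P=1 Q=1 R=1 S=1
That's 3 in total.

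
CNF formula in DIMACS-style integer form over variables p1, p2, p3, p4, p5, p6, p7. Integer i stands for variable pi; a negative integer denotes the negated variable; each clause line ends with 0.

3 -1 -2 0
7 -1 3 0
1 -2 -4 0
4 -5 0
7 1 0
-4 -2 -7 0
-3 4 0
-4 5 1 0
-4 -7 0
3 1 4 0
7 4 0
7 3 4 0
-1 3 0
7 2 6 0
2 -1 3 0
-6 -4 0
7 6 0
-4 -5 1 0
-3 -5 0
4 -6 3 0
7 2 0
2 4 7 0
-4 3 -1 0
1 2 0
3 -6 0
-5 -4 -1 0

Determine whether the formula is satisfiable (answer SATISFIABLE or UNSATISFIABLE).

UNSATISFIABLE

p4 = True:
  propagation gives p7=False, p1=True, p3=True, p6=False; an empty clause results — contradiction.
p4 = False:
  propagation gives p5=False, p3=False, p1=True; an empty clause results — contradiction.
Every branch closes, so no satisfying assignment exists.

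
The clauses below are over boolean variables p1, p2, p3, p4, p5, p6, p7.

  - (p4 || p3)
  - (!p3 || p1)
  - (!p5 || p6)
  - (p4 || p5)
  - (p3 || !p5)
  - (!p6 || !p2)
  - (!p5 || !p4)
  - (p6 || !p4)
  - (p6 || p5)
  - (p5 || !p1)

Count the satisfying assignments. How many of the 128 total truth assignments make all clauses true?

Satisfying assignments:
  p1=0 p2=0 p3=0 p4=1 p5=0 p6=1 p7=0
  p1=0 p2=0 p3=0 p4=1 p5=0 p6=1 p7=1
  p1=1 p2=0 p3=1 p4=0 p5=1 p6=1 p7=0
  p1=1 p2=0 p3=1 p4=0 p5=1 p6=1 p7=1
Count: 4.

4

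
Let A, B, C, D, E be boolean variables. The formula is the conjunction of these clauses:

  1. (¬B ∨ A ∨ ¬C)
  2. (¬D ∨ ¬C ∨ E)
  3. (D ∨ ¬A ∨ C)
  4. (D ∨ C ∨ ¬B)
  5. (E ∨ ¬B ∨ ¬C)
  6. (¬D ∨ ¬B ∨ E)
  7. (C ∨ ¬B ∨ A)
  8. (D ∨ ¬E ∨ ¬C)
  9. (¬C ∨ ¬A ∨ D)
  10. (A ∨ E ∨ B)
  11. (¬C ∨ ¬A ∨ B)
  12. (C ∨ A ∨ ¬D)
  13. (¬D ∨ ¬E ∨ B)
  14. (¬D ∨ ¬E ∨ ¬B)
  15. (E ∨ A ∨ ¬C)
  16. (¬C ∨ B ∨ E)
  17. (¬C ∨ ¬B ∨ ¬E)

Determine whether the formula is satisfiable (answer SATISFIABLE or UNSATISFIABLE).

SATISFIABLE

Set A = True and propagate.
For the remaining variables, B = False, C = False, D = True, E = False works.
So A = True  B = False  C = False  D = True  E = False is a satisfying assignment.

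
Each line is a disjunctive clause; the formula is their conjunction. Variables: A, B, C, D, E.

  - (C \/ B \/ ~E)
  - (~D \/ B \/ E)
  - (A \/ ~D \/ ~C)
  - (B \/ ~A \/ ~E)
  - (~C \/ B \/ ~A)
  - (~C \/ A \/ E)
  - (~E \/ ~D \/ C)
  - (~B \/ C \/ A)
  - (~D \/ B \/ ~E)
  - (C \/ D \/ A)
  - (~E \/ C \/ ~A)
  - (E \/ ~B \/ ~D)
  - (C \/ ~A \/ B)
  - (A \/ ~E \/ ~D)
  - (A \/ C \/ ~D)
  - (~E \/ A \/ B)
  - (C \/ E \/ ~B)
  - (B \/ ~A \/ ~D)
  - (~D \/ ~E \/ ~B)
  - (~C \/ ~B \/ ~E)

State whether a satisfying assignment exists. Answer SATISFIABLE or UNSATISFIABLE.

SATISFIABLE

Branch on A: take A = True.
Set B = True and propagate.
Set C = True and propagate.
  then E is forced to False.
  then D is forced to False.
Every clause has at least one true literal under this assignment.
So A = True, B = True, C = True, D = False, E = False is a satisfying assignment.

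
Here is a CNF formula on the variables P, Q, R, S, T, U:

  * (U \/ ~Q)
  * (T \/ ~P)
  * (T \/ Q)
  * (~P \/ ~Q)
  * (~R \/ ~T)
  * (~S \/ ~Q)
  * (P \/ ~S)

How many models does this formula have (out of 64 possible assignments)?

9

Split on Q, then P.
  Q=1, P=1: a clause becomes empty — 0.
  Q=1, P=0: remaining (R,S,T,U) ∈ {(0,0,0,1); (0,0,1,1); (1,0,0,1)} — 3.
  Q=0, P=1: remaining (R,S,T,U) ∈ {(0,0,1,0); (0,0,1,1); (0,1,1,0); (0,1,1,1)} — 4.
  Q=0, P=0: remaining (R,S,T,U) ∈ {(0,0,1,0); (0,0,1,1)} — 2.
Total: 0 + 3 + 4 + 2 = 9.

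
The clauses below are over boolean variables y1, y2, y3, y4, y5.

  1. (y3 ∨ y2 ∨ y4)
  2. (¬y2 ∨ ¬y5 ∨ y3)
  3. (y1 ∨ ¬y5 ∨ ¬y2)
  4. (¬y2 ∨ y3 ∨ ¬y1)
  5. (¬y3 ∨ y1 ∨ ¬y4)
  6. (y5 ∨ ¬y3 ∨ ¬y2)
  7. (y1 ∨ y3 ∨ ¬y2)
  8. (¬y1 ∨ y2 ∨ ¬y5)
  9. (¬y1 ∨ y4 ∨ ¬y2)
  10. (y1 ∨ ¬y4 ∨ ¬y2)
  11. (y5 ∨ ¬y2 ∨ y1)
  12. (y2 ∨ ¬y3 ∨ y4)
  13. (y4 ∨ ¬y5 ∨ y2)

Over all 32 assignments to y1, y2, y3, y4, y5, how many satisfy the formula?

5

Satisfying assignments:
  y1=F y2=F y3=F y4=T y5=F
  y1=F y2=F y3=F y4=T y5=T
  y1=T y2=F y3=F y4=T y5=F
  y1=T y2=F y3=T y4=T y5=F
  y1=T y2=T y3=T y4=T y5=T
Count: 5.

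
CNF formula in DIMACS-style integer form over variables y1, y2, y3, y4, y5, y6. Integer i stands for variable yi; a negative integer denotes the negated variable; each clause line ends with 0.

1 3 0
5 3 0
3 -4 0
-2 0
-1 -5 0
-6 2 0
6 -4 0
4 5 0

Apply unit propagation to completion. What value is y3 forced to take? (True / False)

(~y2) is a unit clause: y2 = False.
(~y6 | y2): since y2 = False, the clause reduces to (~y6). y6 = False.
From (y6 | ~y4) and y6 = False: y4 = False.
(y4 | y5) with y4 = False leaves only y5, so y5 = True.
(~y5 | ~y1) with y5 = True leaves only ~y1, so y1 = False.
From (y1 | y3) and y1 = False: y3 = True.

True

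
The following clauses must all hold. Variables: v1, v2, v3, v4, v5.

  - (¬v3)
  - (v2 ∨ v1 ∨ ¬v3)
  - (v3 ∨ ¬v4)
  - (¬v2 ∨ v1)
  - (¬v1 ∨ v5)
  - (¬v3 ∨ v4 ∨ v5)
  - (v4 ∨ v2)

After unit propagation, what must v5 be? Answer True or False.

True

(¬v3) stands alone — v3 = False.
From (v3 ∨ ¬v4) and v3 = False: v4 = False.
(v2 ∨ v4) with v4 = False leaves only v2, so v2 = True.
From (v1 ∨ ¬v2) and v2 = True: v1 = True.
In (¬v1 ∨ v5), ¬v1 is now false; v5 must hold, so v5 = True.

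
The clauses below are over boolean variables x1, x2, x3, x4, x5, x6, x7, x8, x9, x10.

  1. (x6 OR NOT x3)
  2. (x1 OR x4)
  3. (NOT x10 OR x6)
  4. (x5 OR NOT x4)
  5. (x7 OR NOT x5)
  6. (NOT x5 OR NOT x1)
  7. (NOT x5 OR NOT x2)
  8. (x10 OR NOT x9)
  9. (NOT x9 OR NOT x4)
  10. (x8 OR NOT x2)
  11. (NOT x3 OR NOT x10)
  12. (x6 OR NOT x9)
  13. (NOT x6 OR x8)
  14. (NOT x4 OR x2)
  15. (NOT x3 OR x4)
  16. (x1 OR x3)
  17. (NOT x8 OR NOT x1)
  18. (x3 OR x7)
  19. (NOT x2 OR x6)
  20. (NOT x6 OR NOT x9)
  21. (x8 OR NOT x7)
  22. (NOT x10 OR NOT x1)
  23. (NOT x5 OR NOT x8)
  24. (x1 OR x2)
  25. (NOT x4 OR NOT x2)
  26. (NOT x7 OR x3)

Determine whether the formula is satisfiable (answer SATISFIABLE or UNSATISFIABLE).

x1 = True:
  propagation gives x5=False, x4=False, x3=False, x8=False; an empty clause results — contradiction.
x1 = False:
  propagation gives x4=True, x5=True, x7=True, x2=False; an empty clause results — contradiction.
Every branch closes, so no satisfying assignment exists.

UNSATISFIABLE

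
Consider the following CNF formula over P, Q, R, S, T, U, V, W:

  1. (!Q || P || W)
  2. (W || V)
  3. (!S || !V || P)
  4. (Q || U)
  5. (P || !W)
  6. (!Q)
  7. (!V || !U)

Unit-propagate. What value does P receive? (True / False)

(!Q) stands alone — Q = False.
From (Q || U) and Q = False: U = True.
From (!U || !V) and U = True: V = False.
(W || V): since V = False, the clause reduces to (W). W = True.
(P || !W) with W = True leaves only P, so P = True.

True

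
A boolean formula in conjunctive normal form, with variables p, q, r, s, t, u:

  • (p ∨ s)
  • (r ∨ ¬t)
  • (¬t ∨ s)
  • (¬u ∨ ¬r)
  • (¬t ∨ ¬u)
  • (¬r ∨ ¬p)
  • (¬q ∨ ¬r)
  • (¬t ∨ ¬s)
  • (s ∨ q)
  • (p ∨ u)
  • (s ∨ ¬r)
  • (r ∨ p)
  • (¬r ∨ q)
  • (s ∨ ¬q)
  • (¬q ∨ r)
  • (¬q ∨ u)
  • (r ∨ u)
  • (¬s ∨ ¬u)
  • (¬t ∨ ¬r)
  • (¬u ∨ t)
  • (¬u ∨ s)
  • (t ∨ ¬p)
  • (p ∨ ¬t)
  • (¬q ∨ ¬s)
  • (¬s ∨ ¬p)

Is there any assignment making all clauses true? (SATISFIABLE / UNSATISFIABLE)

UNSATISFIABLE

r = True:
  propagation gives u=False, p=False; an empty clause results — contradiction.
r = False:
  propagation gives t=False, p=True; an empty clause results — contradiction.
Every branch closes, so no satisfying assignment exists.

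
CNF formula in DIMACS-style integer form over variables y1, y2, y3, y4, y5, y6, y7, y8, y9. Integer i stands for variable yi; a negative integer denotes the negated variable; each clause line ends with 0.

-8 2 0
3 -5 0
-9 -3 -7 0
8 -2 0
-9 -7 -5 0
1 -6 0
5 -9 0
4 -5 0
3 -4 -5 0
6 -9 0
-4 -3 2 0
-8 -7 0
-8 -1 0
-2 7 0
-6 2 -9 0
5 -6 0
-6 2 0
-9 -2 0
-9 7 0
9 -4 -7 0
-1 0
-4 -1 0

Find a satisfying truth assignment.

y1=F  y2=F  y3=T  y4=F  y5=F  y6=F  y7=F  y8=F  y9=F

(¬y1) is a unit clause, so y1 = False.
Unit propagation: (¬y6) forces y6 = False.
(¬y9) is a unit clause, so y9 = False.
Pure literal: y5 appears only negated; assign y5 = False.
Set y2 = False and propagate.
  then y8 is forced to False.
Set y3 = True and propagate.
  then y4 is forced to False.
y7 is now unconstrained; take y7 = False.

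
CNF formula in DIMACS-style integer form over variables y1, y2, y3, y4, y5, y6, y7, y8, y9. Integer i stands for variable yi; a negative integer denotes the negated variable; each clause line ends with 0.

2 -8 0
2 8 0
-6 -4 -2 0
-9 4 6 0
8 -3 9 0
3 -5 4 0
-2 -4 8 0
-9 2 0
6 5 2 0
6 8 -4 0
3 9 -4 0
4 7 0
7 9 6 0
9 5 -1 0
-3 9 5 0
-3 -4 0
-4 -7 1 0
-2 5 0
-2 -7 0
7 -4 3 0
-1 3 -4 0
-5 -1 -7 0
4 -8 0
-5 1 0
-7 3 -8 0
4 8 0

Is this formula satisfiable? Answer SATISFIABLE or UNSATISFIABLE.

UNSATISFIABLE

y4 = True:
  propagation gives y3=False, y9=True, y2=True, y6=False; an empty clause results — contradiction.
y4 = False:
  propagation gives y7=True, y2=False, y8=False; an empty clause results — contradiction.
Every branch closes, so no satisfying assignment exists.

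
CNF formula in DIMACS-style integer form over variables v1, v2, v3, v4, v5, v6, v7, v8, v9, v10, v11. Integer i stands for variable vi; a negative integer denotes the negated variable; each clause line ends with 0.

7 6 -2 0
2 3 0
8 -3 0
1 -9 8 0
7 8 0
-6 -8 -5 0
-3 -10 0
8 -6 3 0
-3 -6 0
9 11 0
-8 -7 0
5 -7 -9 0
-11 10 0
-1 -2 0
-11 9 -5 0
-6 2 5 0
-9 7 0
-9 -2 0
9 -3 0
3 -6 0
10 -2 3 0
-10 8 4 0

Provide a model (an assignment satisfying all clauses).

Pure literal: v4 appears only positively; assign v4 = True.
Try v1 = False.
Set v2 = True and propagate.
  then v9 is forced to False.
  then v11 is forced to True.
  then v10 is forced to True.
  then v3 is forced to False.
  then v5 is forced to False.
  then v6 is forced to False.
  then v7 is forced to True.
  then v8 is forced to False.
Every clause has at least one true literal under this assignment.

v1=False  v2=True  v3=False  v4=True  v5=False  v6=False  v7=True  v8=False  v9=False  v10=True  v11=True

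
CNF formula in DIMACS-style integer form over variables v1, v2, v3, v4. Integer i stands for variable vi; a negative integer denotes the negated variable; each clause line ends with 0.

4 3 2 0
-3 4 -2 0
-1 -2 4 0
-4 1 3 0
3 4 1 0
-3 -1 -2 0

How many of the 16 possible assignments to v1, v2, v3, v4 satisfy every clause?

7

Case analysis on v3 and v4:
  v3=T, v4=T: remaining (v1,v2) ∈ {(F,F); (F,T); (T,F)} — 3.
  v3=T, v4=F: remaining (v1,v2) ∈ {(F,F); (T,F)} — 2.
  v3=F, v4=T: remaining (v1,v2) ∈ {(T,F); (T,T)} — 2.
  v3=F, v4=F: a clause becomes empty — 0.
Total: 3 + 2 + 2 + 0 = 7.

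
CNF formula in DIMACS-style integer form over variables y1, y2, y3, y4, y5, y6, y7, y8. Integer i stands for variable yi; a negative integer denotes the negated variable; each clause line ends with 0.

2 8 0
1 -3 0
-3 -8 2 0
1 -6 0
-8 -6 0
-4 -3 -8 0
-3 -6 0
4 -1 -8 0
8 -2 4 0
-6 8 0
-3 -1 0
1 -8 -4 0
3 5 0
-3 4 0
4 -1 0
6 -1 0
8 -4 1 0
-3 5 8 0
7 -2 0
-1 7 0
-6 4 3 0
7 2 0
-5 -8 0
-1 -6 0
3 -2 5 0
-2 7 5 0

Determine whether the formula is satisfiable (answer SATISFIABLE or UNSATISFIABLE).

UNSATISFIABLE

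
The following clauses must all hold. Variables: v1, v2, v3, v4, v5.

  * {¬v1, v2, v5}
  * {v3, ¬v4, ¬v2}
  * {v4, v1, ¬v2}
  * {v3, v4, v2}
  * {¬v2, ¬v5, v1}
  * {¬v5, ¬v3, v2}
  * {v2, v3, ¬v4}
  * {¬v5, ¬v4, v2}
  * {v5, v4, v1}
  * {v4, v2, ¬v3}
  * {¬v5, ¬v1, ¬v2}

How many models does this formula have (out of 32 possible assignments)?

5

Satisfying assignments:
  v1=F v2=F v3=T v4=T v5=F
  v1=F v2=T v3=T v4=T v5=F
  v1=T v2=T v3=F v4=F v5=F
  v1=T v2=T v3=T v4=F v5=F
  v1=T v2=T v3=T v4=T v5=F
That's 5 in total.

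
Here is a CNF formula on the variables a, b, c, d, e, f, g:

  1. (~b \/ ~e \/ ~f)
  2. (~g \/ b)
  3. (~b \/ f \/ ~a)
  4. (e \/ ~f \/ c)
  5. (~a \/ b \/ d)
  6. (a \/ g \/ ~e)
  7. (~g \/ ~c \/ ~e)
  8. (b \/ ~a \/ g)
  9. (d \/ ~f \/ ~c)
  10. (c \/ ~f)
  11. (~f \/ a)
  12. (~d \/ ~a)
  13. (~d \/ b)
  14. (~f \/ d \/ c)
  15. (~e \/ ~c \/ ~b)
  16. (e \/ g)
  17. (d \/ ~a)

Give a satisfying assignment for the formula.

a = False, b = True, c = False, d = True, e = False, f = False, g = True

Check each clause:
  1. (~b \/ ~f \/ ~e) — ~f is true.
  2. (~g \/ b) — b is true.
  3. (f \/ ~a \/ ~b) — ~a is true.
  4. (~f \/ e \/ c) — ~f is true.
  5. (b \/ ~a \/ d) — b is true.
  6. (~e \/ g \/ a) — ~e is true.
  7. (~g \/ ~c \/ ~e) — ~e is true.
  8. (b \/ g \/ ~a) — b is true.
  9. (d \/ ~c \/ ~f) — ~f is true.
  10. (~f \/ c) — ~f is true.
  11. (~f \/ a) — ~f is true.
  12. (~a \/ ~d) — ~a is true.
  13. (b \/ ~d) — b is true.
  14. (d \/ c \/ ~f) — ~f is true.
  15. (~b \/ ~c \/ ~e) — ~e is true.
  16. (g \/ e) — g is true.
  17. (d \/ ~a) — d is true.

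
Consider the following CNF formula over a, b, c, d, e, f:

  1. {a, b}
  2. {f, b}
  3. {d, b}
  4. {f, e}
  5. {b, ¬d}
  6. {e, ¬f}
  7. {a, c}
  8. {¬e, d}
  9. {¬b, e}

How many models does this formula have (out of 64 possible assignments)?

6

The models are:
  a=0 b=1 c=1 d=1 e=1 f=0
  a=0 b=1 c=1 d=1 e=1 f=1
  a=1 b=1 c=0 d=1 e=1 f=0
  a=1 b=1 c=0 d=1 e=1 f=1
  a=1 b=1 c=1 d=1 e=1 f=0
  a=1 b=1 c=1 d=1 e=1 f=1
That's 6 in total.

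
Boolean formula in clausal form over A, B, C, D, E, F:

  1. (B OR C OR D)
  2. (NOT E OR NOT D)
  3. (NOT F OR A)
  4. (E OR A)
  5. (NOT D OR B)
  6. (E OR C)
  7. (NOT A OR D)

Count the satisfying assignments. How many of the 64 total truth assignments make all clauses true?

5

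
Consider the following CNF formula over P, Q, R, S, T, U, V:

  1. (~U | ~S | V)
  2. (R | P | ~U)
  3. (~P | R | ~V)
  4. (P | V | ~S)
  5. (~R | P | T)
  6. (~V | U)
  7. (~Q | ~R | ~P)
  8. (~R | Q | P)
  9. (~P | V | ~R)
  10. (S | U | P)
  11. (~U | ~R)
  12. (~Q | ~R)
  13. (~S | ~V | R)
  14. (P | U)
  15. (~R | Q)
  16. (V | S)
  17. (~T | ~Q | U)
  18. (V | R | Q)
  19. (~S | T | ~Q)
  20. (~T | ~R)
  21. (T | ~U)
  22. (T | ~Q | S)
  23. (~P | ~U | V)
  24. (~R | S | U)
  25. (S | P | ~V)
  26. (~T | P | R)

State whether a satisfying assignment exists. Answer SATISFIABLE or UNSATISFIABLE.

UNSATISFIABLE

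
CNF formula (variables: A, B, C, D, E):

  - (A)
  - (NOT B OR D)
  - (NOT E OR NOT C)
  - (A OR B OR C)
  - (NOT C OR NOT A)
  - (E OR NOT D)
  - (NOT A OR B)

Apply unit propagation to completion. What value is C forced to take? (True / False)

Unit clause (A) sets A = True.
From (NOT A OR NOT C) and A = True: C = False.

False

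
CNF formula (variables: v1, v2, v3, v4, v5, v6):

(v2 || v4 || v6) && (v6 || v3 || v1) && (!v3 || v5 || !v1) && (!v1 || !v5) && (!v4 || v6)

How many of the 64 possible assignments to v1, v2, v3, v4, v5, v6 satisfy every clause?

Split on v1, then v6.
  v1=1, v6=1: remaining (v2,v3,v4,v5) ∈ {(0,0,0,0); (0,0,1,0); (1,0,0,0); (1,0,1,0)} — 4.
  v1=1, v6=0: remaining (v2,v3,v4,v5) ∈ {(1,0,0,0)} — 1.
  v1=0, v6=1: v2, v3, v4, v5 free → 2^4 = 16.
  v1=0, v6=0: remaining (v2,v3,v4,v5) ∈ {(1,1,0,0); (1,1,0,1)} — 2.
Total: 4 + 1 + 16 + 2 = 23.

23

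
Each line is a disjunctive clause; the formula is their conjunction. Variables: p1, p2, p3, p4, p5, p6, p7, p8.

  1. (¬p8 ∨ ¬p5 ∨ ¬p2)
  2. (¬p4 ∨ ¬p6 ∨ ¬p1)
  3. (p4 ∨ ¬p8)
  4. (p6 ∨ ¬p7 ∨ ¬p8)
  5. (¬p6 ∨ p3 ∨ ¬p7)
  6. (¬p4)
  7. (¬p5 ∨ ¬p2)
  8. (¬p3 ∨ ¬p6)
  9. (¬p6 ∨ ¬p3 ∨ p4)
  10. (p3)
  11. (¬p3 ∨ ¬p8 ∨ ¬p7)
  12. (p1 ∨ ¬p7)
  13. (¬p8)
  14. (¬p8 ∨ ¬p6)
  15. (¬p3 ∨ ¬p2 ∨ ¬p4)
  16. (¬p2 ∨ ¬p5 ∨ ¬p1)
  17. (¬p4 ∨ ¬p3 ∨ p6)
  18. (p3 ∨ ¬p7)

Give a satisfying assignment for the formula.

The clause (¬p4) is unit: p4 must be False.
(¬p8) is a unit clause, so p8 = False.
(p3) is a unit clause, so p3 = True.
Unit propagation: (¬p6) forces p6 = False.
Pure literal: p2 appears only negated; assign p2 = False.
Pure literal: p5 appears only negated; assign p5 = False.
Try p1 = False.
  then p7 is forced to False.
Every clause has at least one true literal under this assignment.

p1=F, p2=F, p3=T, p4=F, p5=F, p6=F, p7=F, p8=F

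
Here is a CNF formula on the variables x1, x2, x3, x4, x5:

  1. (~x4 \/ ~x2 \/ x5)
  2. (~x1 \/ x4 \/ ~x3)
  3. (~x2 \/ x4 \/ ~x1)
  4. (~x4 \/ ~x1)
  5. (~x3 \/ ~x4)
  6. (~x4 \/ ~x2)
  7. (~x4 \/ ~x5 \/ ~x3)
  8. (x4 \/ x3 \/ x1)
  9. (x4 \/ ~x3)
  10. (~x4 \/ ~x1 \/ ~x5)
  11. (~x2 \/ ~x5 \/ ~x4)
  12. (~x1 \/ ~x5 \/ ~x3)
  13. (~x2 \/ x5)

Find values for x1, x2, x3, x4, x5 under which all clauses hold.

x2 occurs only negated in the remaining clauses — set x2 = False.
Branch on x1: take x1 = False.
Branch on x3: take x3 = False.
  then x4 is forced to True.
x5 is now unconstrained; take x5 = True.
Every clause has at least one true literal under this assignment.

x1=False, x2=False, x3=False, x4=True, x5=True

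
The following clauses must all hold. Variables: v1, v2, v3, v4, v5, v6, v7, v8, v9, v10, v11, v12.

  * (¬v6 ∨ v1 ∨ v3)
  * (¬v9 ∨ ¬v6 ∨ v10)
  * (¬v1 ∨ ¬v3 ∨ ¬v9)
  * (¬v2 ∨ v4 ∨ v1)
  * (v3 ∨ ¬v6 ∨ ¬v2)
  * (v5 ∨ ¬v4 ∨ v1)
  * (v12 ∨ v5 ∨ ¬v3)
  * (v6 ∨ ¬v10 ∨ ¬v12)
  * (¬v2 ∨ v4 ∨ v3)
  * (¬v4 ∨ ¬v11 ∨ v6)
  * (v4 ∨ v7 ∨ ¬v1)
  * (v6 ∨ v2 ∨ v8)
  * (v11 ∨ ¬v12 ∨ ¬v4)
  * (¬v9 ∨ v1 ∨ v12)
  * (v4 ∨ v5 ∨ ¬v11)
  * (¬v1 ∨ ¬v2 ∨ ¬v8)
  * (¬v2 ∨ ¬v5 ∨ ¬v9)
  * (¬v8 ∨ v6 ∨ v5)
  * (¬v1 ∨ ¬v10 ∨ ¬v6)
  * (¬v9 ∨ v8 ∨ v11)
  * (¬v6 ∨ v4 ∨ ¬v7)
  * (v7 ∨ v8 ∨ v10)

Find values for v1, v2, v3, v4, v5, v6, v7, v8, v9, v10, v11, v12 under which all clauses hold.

Pure literal: v9 appears only negated; assign v9 = False.
Set v1 = True and propagate.
The remaining clauses are satisfied by v2 = False, v3 = True, v4 = False, v5 = True, v6 = False, v7 = True, v8 = True, v10 = True, v11 = False, v12 = False.
Check each clause:
  1. (v1 ∨ ¬v6 ∨ v3) — v1 is true.
  2. (¬v6 ∨ ¬v9 ∨ v10) — v10 is true.
  3. (¬v9 ∨ ¬v3 ∨ ¬v1) — ¬v9 is true.
  4. (v4 ∨ ¬v2 ∨ v1) — v1 is true.
  5. (¬v2 ∨ v3 ∨ ¬v6) — ¬v6 is true.
  6. (¬v4 ∨ v1 ∨ v5) — v1 is true.
  7. (v5 ∨ ¬v3 ∨ v12) — v5 is true.
  8. (¬v12 ∨ ¬v10 ∨ v6) — ¬v12 is true.
  9. (v4 ∨ ¬v2 ∨ v3) — v3 is true.
  10. (¬v11 ∨ ¬v4 ∨ v6) — ¬v4 is true.
  11. (v7 ∨ v4 ∨ ¬v1) — v7 is true.
  12. (v6 ∨ v2 ∨ v8) — v8 is true.
  13. (v11 ∨ ¬v12 ∨ ¬v4) — ¬v4 is true.
  14. (¬v9 ∨ v1 ∨ v12) — v1 is true.
  15. (v5 ∨ v4 ∨ ¬v11) — v5 is true.
  16. (¬v1 ∨ ¬v2 ∨ ¬v8) — ¬v2 is true.
  17. (¬v5 ∨ ¬v2 ∨ ¬v9) — ¬v2 is true.
  18. (v6 ∨ ¬v8 ∨ v5) — v5 is true.
  19. (¬v1 ∨ ¬v6 ∨ ¬v10) — ¬v6 is true.
  20. (v8 ∨ v11 ∨ ¬v9) — v8 is true.
  21. (v4 ∨ ¬v7 ∨ ¬v6) — ¬v6 is true.
  22. (v8 ∨ v10 ∨ v7) — v8 is true.

v1=1, v2=0, v3=1, v4=0, v5=1, v6=0, v7=1, v8=1, v9=0, v10=1, v11=0, v12=0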